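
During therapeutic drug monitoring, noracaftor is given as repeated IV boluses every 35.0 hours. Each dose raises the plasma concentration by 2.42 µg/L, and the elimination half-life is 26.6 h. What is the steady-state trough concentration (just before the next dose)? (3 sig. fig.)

1.62 µg/L

k = ln 2 / 26.6 = 0.02606 h⁻¹
Fraction remaining after one interval: e^(−kτ) = e^(−0.02606 × 35.0) = 0.4017
R = 1 / (1 − 0.4017) = 1.671
Css,max = 2.42 × 1.671 = 4.045 µg/L
Css,min = Css,max × e^(−kτ) = 4.045 × 0.4017 ≈ 1.62 µg/L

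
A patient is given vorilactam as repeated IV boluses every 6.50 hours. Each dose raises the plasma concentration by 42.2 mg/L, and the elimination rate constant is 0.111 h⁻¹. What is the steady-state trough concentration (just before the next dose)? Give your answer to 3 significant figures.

Fraction remaining after one interval: e^(−kτ) = e^(−0.1110 × 6.50) = 0.4860
R = 1 / (1 − 0.4860) = 1.946
Css,max = 42.2 × 1.946 = 82.10 mg/L
Css,min = Css,max × e^(−kτ) = 82.10 × 0.4860 ≈ 39.9 mg/L

39.9 mg/L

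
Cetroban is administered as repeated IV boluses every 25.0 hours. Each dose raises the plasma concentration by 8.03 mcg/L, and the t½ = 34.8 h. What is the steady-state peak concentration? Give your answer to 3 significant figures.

k = ln 2 / 34.8 = 0.01992 h⁻¹
Fraction remaining after one interval: e^(−kτ) = e^(−0.01992 × 25.0) = 0.6078
R = 1 / (1 − 0.6078) = 2.550
Css,max = 8.03 × 2.550 ≈ 20.5 mcg/L

20.5 mcg/L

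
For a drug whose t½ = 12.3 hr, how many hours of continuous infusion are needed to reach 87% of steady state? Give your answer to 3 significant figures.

36.2 hours

k = ln 2 / 12.3 = 0.05635 hr⁻¹
f = 1 − e^(−kt)  ⇒  t = −ln(1 − f) / k
t = −ln(1 − 0.87) / 0.05635 = 2.040 / 0.05635 ≈ 36.2 hours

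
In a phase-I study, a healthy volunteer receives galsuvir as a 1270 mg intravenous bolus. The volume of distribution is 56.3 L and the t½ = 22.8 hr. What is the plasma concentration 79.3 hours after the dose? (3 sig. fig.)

2.02 µg/mL

C₀ = dose / V = 1270 / 56.3 = 22.56 µg/mL
k = ln 2 / 22.8 = 0.03040 hr⁻¹
C(t) = C₀ e^(−kt) = 22.56 × e^(−0.03040 × 79.3) = 22.56 × e^(−2.411) = 22.56 × 0.08974 ≈ 2.02 µg/mL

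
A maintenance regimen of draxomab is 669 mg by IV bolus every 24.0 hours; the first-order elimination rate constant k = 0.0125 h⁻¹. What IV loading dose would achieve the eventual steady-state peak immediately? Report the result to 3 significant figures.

2580 mg

Accumulation ratio R = 1 / (1 − e^(−kτ)) = 1 / (1 − e^(−0.01250×24.0)) = 1 / (1 − 0.7408) = 3.858
Loading dose = maintenance dose × R = 669 × 3.858 ≈ 2580 mg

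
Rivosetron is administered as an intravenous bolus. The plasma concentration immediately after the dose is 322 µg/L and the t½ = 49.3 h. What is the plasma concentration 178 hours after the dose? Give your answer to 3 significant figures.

26.4 µg/L

k = ln 2 / 49.3 = 0.01406 h⁻¹
178 h is 3.611 half-lives, so C = 322 × (1/2)^3.611 = 322 × 0.08187 ≈ 26.4 µg/L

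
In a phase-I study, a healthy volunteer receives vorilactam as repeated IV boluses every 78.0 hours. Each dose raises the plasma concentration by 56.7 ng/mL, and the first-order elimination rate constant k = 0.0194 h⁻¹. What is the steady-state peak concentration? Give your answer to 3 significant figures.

Fraction remaining after one interval: e^(−kτ) = e^(−0.01940 × 78.0) = 0.2202
R = 1 / (1 − 0.2202) = 1.282
Css,max = 56.7 × 1.282 ≈ 72.7 ng/mL

72.7 ng/mL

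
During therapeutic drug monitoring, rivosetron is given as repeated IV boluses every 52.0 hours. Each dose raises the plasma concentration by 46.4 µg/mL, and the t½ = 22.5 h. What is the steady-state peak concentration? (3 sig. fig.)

58.1 µg/mL

k = ln 2 / 22.5 = 0.03081 h⁻¹
Fraction remaining after one interval: e^(−kτ) = e^(−0.03081 × 52.0) = 0.2015
R = 1 / (1 − 0.2015) = 1.252
Css,max = 46.4 × 1.252 ≈ 58.1 µg/mL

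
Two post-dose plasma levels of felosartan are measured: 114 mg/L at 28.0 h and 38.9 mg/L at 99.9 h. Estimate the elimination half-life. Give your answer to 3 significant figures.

46.4 hours

k = ln(C₁/C₂) / (t₂ − t₁) = ln(114/38.9) / (99.9 − 28.0)
  = 1.075 / 71.90 = 0.01495 h⁻¹
t½ = ln 2 / k = ln 2 / 0.01495 ≈ 46.4 hours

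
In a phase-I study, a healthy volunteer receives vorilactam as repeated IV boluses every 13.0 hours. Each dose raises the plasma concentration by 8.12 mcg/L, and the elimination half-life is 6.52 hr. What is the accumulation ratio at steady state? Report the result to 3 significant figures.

1.34

k = ln 2 / 6.52 = 0.1063 hr⁻¹
Fraction remaining after one interval: e^(−kτ) = e^(−0.1063 × 13.0) = 0.2511
R = 1 / (1 − 0.2511) = 1 / 0.7489 ≈ 1.34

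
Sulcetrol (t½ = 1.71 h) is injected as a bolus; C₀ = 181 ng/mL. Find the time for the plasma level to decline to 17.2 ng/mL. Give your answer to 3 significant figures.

5.81 hours

k = ln 2 / 1.71 = 0.4053 h⁻¹
C(t) = C₀ e^(−kt)  ⇒  t = ln(C₀/C) / k
t = ln(181/17.2) / 0.4053 = 2.354 / 0.4053 ≈ 5.81 hours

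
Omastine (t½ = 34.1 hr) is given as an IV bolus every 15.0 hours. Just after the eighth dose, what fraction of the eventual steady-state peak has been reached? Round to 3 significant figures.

0.913

k = ln 2 / 34.1 = 0.02033 hr⁻¹
f_n = 1 − e^(−nkτ) = 1 − e^(−8 × 0.02033 × 15.0) = 1 − e^(−2.439) = 1 − 0.08723 ≈ 0.913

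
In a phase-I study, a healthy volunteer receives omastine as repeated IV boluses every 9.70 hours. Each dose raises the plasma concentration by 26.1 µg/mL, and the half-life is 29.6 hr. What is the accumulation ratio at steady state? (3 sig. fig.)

k = ln 2 / 29.6 = 0.02342 hr⁻¹
Fraction remaining after one interval: e^(−kτ) = e^(−0.02342 × 9.70) = 0.7968
R = 1 / (1 − 0.7968) = 1 / 0.2032 ≈ 4.92

4.92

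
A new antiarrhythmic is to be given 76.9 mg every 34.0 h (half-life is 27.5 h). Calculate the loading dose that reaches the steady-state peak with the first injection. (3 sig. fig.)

k = ln 2 / 27.5 = 0.02521 h⁻¹
Accumulation ratio R = 1 / (1 − e^(−kτ)) = 1 / (1 − e^(−0.02521×34.0)) = 1 / (1 − 0.4244) = 1.737
Loading dose = maintenance dose × R = 76.9 × 1.737 ≈ 134 mg

134 mg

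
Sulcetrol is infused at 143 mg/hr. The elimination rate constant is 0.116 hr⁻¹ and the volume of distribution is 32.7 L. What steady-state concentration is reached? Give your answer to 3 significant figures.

CL = k · V = 0.116 × 32.7 = 3.793 L/hr
Css = rate / CL = 143 / 3.793 ≈ 37.7 mg/L

37.7 mg/L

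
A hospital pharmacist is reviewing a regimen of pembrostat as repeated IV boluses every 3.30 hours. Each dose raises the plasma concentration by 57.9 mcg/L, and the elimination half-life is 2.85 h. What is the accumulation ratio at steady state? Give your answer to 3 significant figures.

k = ln 2 / 2.85 = 0.2432 h⁻¹
Fraction remaining after one interval: e^(−kτ) = e^(−0.2432 × 3.30) = 0.4482
R = 1 / (1 − 0.4482) = 1 / 0.5518 ≈ 1.81

1.81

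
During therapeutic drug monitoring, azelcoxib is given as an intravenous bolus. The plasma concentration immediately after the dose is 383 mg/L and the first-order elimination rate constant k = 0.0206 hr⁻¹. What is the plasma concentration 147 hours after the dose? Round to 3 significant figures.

18.5 mg/L

C(t) = C₀ e^(−kt) = 383 × e^(−0.02060 × 147) = 383 × e^(−3.028) = 383 × 0.04840 ≈ 18.5 mg/L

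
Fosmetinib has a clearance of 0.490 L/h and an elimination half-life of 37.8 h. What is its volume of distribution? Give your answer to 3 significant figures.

k = ln 2 / t½ = ln 2 / 37.8 = 0.01834 h⁻¹
V = CL / k = 0.490 / 0.01834 ≈ 26.7 L

26.7 L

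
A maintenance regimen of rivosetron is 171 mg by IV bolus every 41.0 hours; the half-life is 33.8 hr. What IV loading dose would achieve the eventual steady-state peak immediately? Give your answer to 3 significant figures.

k = ln 2 / 33.8 = 0.02051 hr⁻¹
Accumulation ratio R = 1 / (1 − e^(−kτ)) = 1 / (1 − e^(−0.02051×41.0)) = 1 / (1 − 0.4314) = 1.759
Loading dose = maintenance dose × R = 171 × 1.759 ≈ 301 mg

301 mg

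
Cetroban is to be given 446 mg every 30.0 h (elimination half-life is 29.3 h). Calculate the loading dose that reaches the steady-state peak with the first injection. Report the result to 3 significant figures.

878 mg

k = ln 2 / 29.3 = 0.02366 h⁻¹
Accumulation ratio R = 1 / (1 − e^(−kτ)) = 1 / (1 − e^(−0.02366×30.0)) = 1 / (1 − 0.4918) = 1.968
Loading dose = maintenance dose × R = 446 × 1.968 ≈ 878 mg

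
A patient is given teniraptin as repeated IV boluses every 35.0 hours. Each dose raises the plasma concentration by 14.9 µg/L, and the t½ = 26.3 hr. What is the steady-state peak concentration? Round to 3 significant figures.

k = ln 2 / 26.3 = 0.02636 hr⁻¹
Fraction remaining after one interval: e^(−kτ) = e^(−0.02636 × 35.0) = 0.3975
R = 1 / (1 − 0.3975) = 1.660
Css,max = 14.9 × 1.660 ≈ 24.7 µg/L

24.7 µg/L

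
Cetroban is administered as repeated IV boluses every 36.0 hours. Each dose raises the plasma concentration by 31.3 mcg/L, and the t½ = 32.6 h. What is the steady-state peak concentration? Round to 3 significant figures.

k = ln 2 / 32.6 = 0.02126 h⁻¹
Fraction remaining after one interval: e^(−kτ) = e^(−0.02126 × 36.0) = 0.4651
R = 1 / (1 − 0.4651) = 1.870
Css,max = 31.3 × 1.870 ≈ 58.5 mcg/L

58.5 mcg/L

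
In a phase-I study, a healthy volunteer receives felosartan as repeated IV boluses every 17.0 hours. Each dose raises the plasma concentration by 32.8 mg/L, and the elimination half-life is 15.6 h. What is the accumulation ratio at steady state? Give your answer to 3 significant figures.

k = ln 2 / 15.6 = 0.04443 h⁻¹
Fraction remaining after one interval: e^(−kτ) = e^(−0.04443 × 17.0) = 0.4698
R = 1 / (1 − 0.4698) = 1 / 0.5302 ≈ 1.89

1.89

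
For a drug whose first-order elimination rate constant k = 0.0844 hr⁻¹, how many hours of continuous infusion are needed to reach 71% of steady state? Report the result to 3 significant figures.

f = 1 − e^(−kt)  ⇒  t = −ln(1 − f) / k
t = −ln(1 − 0.71) / 0.08440 = 1.238 / 0.08440 ≈ 14.7 hours

14.7 hours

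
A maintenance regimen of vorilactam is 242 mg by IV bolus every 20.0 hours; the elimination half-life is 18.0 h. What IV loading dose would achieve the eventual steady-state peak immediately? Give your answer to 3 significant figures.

k = ln 2 / 18.0 = 0.03851 h⁻¹
Accumulation ratio R = 1 / (1 − e^(−kτ)) = 1 / (1 − e^(−0.03851×20.0)) = 1 / (1 − 0.4629) = 1.862
Loading dose = maintenance dose × R = 242 × 1.862 ≈ 451 mg

451 mg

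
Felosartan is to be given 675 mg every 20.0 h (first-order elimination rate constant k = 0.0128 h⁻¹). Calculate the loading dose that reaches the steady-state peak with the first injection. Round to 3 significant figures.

Accumulation ratio R = 1 / (1 − e^(−kτ)) = 1 / (1 − e^(−0.01280×20.0)) = 1 / (1 − 0.7741) = 4.428
Loading dose = maintenance dose × R = 675 × 4.428 ≈ 2990 mg

2990 mg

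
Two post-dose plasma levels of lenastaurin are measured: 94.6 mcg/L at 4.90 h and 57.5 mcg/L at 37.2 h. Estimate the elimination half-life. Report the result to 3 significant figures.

45.0 hours

k = ln(C₁/C₂) / (t₂ − t₁) = ln(94.6/57.5) / (37.2 − 4.90)
  = 0.4979 / 32.30 = 0.01541 h⁻¹
t½ = ln 2 / k = ln 2 / 0.01541 ≈ 45.0 hours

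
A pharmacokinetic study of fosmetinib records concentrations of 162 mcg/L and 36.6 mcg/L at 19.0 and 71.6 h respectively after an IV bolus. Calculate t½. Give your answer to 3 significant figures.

24.5 hours

k = ln(C₁/C₂) / (t₂ − t₁) = ln(162/36.6) / (71.6 − 19.0)
  = 1.488 / 52.60 = 0.02828 h⁻¹
t½ = ln 2 / k = ln 2 / 0.02828 ≈ 24.5 hours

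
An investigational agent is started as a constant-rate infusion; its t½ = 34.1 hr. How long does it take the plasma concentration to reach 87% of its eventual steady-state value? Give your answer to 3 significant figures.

100 hours

k = ln 2 / 34.1 = 0.02033 hr⁻¹
f = 1 − e^(−kt)  ⇒  t = −ln(1 − f) / k
t = −ln(1 − 0.87) / 0.02033 = 2.040 / 0.02033 ≈ 100 hours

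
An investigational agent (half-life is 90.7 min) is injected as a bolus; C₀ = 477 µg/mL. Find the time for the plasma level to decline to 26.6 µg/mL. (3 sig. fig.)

k = ln 2 / 90.7 = 0.007642 min⁻¹
C(t) = C₀ e^(−kt)  ⇒  t = ln(C₀/C) / k
t = ln(477/26.6) / 0.007642 = 2.887 / 0.007642 ≈ 378 minutes

378 minutes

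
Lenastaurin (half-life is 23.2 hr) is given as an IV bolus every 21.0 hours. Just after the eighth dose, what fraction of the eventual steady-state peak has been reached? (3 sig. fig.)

0.993

k = ln 2 / 23.2 = 0.02988 hr⁻¹
f_n = 1 − e^(−nkτ) = 1 − e^(−8 × 0.02988 × 21.0) = 1 − e^(−5.019) = 1 − 0.006609 ≈ 0.993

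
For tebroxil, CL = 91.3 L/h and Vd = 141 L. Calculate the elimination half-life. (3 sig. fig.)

k = CL / V = 91.3 / 141 = 0.6475 h⁻¹
t½ = ln 2 / k = ln 2 / 0.6475 ≈ 1.07 hours

1.07 hours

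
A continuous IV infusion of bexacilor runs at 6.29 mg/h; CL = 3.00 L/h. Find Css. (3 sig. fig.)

Css = infusion rate / CL = 6.29 / 3.00 ≈ 2.10 mg/L

2.10 mg/L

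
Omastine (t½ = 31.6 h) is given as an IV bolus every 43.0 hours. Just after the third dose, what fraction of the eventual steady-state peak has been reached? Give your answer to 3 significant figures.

k = ln 2 / 31.6 = 0.02194 h⁻¹
f_n = 1 − e^(−nkτ) = 1 − e^(−3 × 0.02194 × 43.0) = 1 − e^(−2.830) = 1 − 0.05904 ≈ 0.941

0.941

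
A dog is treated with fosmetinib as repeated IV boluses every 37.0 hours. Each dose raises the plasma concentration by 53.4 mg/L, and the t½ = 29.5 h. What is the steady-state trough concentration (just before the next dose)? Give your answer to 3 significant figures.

k = ln 2 / 29.5 = 0.02350 h⁻¹
Fraction remaining after one interval: e^(−kτ) = e^(−0.02350 × 37.0) = 0.4192
R = 1 / (1 − 0.4192) = 1.722
Css,max = 53.4 × 1.722 = 91.94 mg/L
Css,min = Css,max × e^(−kτ) = 91.94 × 0.4192 ≈ 38.5 mg/L

38.5 mg/L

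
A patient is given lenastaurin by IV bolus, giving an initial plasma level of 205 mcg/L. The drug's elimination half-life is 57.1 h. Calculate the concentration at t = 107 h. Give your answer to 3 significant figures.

55.9 mcg/L

k = ln 2 / 57.1 = 0.01214 h⁻¹
C(t) = C₀ e^(−kt) = 205 × e^(−0.01214 × 107) = 205 × e^(−1.299) = 205 × 0.2728 ≈ 55.9 mcg/L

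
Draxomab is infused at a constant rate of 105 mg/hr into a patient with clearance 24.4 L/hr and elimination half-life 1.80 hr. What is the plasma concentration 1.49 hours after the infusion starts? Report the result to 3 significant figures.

1.88 mg/L

Css = rate / CL = 105 / 24.4 = 4.303 mg/L
k = ln 2 / 1.80 = 0.3851 hr⁻¹
C(t) = Css (1 − e^(−kt)) = 4.303 × (1 − e^(−0.5738)) = 4.303 × 0.4366 ≈ 1.88 mg/L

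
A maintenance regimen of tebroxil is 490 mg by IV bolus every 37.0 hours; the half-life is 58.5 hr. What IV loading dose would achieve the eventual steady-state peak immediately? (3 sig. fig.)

k = ln 2 / 58.5 = 0.01185 hr⁻¹
Accumulation ratio R = 1 / (1 − e^(−kτ)) = 1 / (1 − e^(−0.01185×37.0)) = 1 / (1 − 0.6451) = 2.817
Loading dose = maintenance dose × R = 490 × 2.817 ≈ 1380 mg

1380 mg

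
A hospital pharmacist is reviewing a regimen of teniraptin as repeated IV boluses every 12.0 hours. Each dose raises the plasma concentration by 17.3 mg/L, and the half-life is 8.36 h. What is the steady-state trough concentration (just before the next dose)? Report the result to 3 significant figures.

k = ln 2 / 8.36 = 0.08291 h⁻¹
Fraction remaining after one interval: e^(−kτ) = e^(−0.08291 × 12.0) = 0.3697
R = 1 / (1 − 0.3697) = 1.587
Css,max = 17.3 × 1.587 = 27.45 mg/L
Css,min = Css,max × e^(−kτ) = 27.45 × 0.3697 ≈ 10.1 mg/L

10.1 mg/L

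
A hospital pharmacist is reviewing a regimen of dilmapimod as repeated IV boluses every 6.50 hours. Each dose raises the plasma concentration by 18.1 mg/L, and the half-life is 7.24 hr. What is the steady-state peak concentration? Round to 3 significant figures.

39.1 mg/L

k = ln 2 / 7.24 = 0.09574 hr⁻¹
Fraction remaining after one interval: e^(−kτ) = e^(−0.09574 × 6.50) = 0.5367
R = 1 / (1 − 0.5367) = 2.158
Css,max = 18.1 × 2.158 ≈ 39.1 mg/L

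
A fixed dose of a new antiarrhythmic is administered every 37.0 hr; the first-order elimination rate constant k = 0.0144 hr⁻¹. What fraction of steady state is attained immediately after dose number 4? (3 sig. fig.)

f_n = 1 − e^(−nkτ) = 1 − e^(−4 × 0.01440 × 37.0) = 1 − e^(−2.131) = 1 − 0.1187 ≈ 0.881

0.881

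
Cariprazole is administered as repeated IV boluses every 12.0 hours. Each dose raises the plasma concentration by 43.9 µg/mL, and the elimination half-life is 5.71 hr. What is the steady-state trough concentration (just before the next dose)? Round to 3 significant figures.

k = ln 2 / 5.71 = 0.1214 hr⁻¹
Fraction remaining after one interval: e^(−kτ) = e^(−0.1214 × 12.0) = 0.2330
R = 1 / (1 − 0.2330) = 1.304
Css,max = 43.9 × 1.304 = 57.24 µg/mL
Css,min = Css,max × e^(−kτ) = 57.24 × 0.2330 ≈ 13.3 µg/mL

13.3 µg/mL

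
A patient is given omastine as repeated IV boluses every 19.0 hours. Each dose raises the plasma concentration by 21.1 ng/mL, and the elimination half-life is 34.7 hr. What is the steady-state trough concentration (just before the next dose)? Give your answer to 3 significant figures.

k = ln 2 / 34.7 = 0.01998 hr⁻¹
Fraction remaining after one interval: e^(−kτ) = e^(−0.01998 × 19.0) = 0.6842
R = 1 / (1 − 0.6842) = 3.166
Css,max = 21.1 × 3.166 = 66.81 ng/mL
Css,min = Css,max × e^(−kτ) = 66.81 × 0.6842 ≈ 45.7 ng/mL

45.7 ng/mL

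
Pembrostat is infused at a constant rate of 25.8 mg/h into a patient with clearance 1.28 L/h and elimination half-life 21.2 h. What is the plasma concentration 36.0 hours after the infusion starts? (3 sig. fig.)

13.9 µg/mL

Css = rate / CL = 25.8 / 1.28 = 20.16 µg/mL
k = ln 2 / 21.2 = 0.03270 h⁻¹
C(t) = Css (1 − e^(−kt)) = 20.16 × (1 − e^(−1.177)) = 20.16 × 0.6918 ≈ 13.9 µg/mL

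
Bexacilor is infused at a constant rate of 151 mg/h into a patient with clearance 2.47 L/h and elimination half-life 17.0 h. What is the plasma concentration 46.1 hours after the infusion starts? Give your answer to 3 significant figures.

Css = rate / CL = 151 / 2.47 = 61.13 µg/mL
k = ln 2 / 17.0 = 0.04077 h⁻¹
C(t) = Css (1 − e^(−kt)) = 61.13 × (1 − e^(−1.880)) = 61.13 × 0.8474 ≈ 51.8 µg/mL

51.8 µg/mL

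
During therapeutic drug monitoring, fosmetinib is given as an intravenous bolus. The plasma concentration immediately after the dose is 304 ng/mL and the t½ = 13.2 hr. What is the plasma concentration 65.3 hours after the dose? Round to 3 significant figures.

k = ln 2 / 13.2 = 0.05251 hr⁻¹
C(t) = C₀ e^(−kt) = 304 × e^(−0.05251 × 65.3) = 304 × e^(−3.429) = 304 × 0.03242 ≈ 9.86 ng/mL

9.86 ng/mL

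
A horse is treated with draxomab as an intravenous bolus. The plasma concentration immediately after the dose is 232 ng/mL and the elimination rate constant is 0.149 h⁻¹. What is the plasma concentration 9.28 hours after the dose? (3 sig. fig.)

58.2 ng/mL

C(t) = C₀ e^(−kt) = 232 × e^(−0.1490 × 9.28) = 232 × e^(−1.383) = 232 × 0.2509 ≈ 58.2 ng/mL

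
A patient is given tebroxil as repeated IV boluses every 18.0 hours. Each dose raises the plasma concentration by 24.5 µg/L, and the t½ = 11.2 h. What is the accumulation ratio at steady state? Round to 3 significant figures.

k = ln 2 / 11.2 = 0.06189 h⁻¹
Fraction remaining after one interval: e^(−kτ) = e^(−0.06189 × 18.0) = 0.3282
R = 1 / (1 − 0.3282) = 1 / 0.6718 ≈ 1.49

1.49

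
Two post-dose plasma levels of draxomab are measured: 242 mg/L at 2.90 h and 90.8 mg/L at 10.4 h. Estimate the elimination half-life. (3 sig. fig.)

k = ln(C₁/C₂) / (t₂ − t₁) = ln(242/90.8) / (10.4 − 2.90)
  = 0.9803 / 7.500 = 0.1307 h⁻¹
t½ = ln 2 / k = ln 2 / 0.1307 ≈ 5.30 hours

5.30 hours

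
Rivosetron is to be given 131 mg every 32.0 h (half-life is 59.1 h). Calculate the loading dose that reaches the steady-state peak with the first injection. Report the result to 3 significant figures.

419 mg

k = ln 2 / 59.1 = 0.01173 h⁻¹
Accumulation ratio R = 1 / (1 − e^(−kτ)) = 1 / (1 − e^(−0.01173×32.0)) = 1 / (1 − 0.6871) = 3.196
Loading dose = maintenance dose × R = 131 × 3.196 ≈ 419 mg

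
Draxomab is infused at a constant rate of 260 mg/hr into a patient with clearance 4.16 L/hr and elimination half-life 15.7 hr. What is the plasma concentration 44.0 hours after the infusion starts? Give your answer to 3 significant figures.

Css = rate / CL = 260 / 4.16 = 62.50 mg/L
k = ln 2 / 15.7 = 0.04415 hr⁻¹
C(t) = Css (1 − e^(−kt)) = 62.50 × (1 − e^(−1.943)) = 62.50 × 0.8567 ≈ 53.5 mg/L

53.5 mg/L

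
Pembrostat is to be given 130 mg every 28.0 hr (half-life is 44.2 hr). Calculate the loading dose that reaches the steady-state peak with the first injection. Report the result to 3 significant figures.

366 mg

k = ln 2 / 44.2 = 0.01568 hr⁻¹
Accumulation ratio R = 1 / (1 − e^(−kτ)) = 1 / (1 − e^(−0.01568×28.0)) = 1 / (1 − 0.6446) = 2.814
Loading dose = maintenance dose × R = 130 × 2.814 ≈ 366 mg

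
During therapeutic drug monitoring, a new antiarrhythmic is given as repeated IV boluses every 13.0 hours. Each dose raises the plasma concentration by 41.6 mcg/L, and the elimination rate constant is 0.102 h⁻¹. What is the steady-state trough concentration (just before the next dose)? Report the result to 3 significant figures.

15.0 mcg/L

Fraction remaining after one interval: e^(−kτ) = e^(−0.1020 × 13.0) = 0.2655
R = 1 / (1 − 0.2655) = 1.362
Css,max = 41.6 × 1.362 = 56.64 mcg/L
Css,min = Css,max × e^(−kτ) = 56.64 × 0.2655 ≈ 15.0 mcg/L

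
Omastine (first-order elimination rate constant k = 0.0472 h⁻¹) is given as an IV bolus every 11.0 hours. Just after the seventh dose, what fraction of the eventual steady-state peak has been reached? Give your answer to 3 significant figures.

f_n = 1 − e^(−nkτ) = 1 − e^(−7 × 0.04720 × 11.0) = 1 − e^(−3.634) = 1 − 0.02640 ≈ 0.974

0.974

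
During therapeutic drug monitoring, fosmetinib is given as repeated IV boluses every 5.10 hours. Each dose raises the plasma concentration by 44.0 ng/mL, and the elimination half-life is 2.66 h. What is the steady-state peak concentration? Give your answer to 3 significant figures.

k = ln 2 / 2.66 = 0.2606 h⁻¹
Fraction remaining after one interval: e^(−kτ) = e^(−0.2606 × 5.10) = 0.2648
R = 1 / (1 − 0.2648) = 1.360
Css,max = 44.0 × 1.360 ≈ 59.8 ng/mL

59.8 ng/mL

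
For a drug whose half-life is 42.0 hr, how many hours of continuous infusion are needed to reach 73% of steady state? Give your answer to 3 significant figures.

k = ln 2 / 42.0 = 0.01650 hr⁻¹
f = 1 − e^(−kt)  ⇒  t = −ln(1 − f) / k
t = −ln(1 − 0.73) / 0.01650 = 1.309 / 0.01650 ≈ 79.3 hours

79.3 hours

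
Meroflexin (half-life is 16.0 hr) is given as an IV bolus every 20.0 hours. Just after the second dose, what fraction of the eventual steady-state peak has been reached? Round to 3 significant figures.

k = ln 2 / 16.0 = 0.04332 hr⁻¹
f_n = 1 − e^(−nkτ) = 1 − e^(−2 × 0.04332 × 20.0) = 1 − e^(−1.733) = 1 − 0.1768 ≈ 0.823

0.823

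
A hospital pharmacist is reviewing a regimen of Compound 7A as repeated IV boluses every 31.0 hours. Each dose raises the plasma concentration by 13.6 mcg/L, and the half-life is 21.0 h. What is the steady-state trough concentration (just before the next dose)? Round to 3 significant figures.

k = ln 2 / 21.0 = 0.03301 h⁻¹
Fraction remaining after one interval: e^(−kτ) = e^(−0.03301 × 31.0) = 0.3594
R = 1 / (1 − 0.3594) = 1.561
Css,max = 13.6 × 1.561 = 21.23 mcg/L
Css,min = Css,max × e^(−kτ) = 21.23 × 0.3594 ≈ 7.63 mcg/L

7.63 mcg/L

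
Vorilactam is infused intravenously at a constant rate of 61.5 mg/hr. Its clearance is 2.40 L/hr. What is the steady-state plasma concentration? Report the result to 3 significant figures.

25.6 mg/L

Css = infusion rate / CL = 61.5 / 2.40 ≈ 25.6 mg/L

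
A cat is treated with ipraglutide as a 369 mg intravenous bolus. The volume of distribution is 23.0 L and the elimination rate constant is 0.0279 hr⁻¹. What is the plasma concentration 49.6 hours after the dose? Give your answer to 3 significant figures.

C₀ = dose / V = 369 / 23.0 = 16.04 µg/mL
C(t) = C₀ e^(−kt) = 16.04 × e^(−0.02790 × 49.6) = 16.04 × e^(−1.384) = 16.04 × 0.2506 ≈ 4.02 µg/mL

4.02 µg/mL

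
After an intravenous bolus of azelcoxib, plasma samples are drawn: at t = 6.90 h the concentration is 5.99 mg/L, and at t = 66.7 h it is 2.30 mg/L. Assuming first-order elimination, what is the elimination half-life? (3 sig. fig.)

k = ln(C₁/C₂) / (t₂ − t₁) = ln(5.99/2.30) / (66.7 − 6.90)
  = 0.9572 / 59.80 = 0.01601 h⁻¹
t½ = ln 2 / k = ln 2 / 0.01601 ≈ 43.3 hours

43.3 hours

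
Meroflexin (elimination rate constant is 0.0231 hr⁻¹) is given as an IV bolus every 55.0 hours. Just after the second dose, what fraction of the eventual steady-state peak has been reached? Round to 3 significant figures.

f_n = 1 − e^(−nkτ) = 1 − e^(−2 × 0.02310 × 55.0) = 1 − e^(−2.541) = 1 − 0.07879 ≈ 0.921

0.921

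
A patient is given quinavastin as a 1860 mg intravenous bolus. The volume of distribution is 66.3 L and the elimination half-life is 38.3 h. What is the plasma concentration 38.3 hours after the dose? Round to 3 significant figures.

C₀ = dose / V = 1860 / 66.3 = 28.05 µg/mL
k = ln 2 / 38.3 = 0.01810 h⁻¹
C(t) = C₀ e^(−kt) = 28.05 × e^(−0.01810 × 38.3) = 28.05 × e^(−0.6931) = 28.05 × 0.5000 ≈ 14.0 µg/mL

14.0 µg/mL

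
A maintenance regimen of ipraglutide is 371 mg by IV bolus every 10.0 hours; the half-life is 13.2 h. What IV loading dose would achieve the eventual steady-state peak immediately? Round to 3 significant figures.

k = ln 2 / 13.2 = 0.05251 h⁻¹
Accumulation ratio R = 1 / (1 − e^(−kτ)) = 1 / (1 − e^(−0.05251×10.0)) = 1 / (1 − 0.5915) = 2.448
Loading dose = maintenance dose × R = 371 × 2.448 ≈ 908 mg

908 mg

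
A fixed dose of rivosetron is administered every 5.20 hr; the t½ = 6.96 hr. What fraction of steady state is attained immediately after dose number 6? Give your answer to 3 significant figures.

k = ln 2 / 6.96 = 0.09959 hr⁻¹
f_n = 1 − e^(−nkτ) = 1 − e^(−6 × 0.09959 × 5.20) = 1 − e^(−3.107) = 1 − 0.04473 ≈ 0.955

0.955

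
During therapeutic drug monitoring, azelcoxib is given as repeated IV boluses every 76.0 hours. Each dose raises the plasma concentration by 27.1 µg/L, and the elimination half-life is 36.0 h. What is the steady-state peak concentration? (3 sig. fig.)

35.3 µg/L

k = ln 2 / 36.0 = 0.01925 h⁻¹
Fraction remaining after one interval: e^(−kτ) = e^(−0.01925 × 76.0) = 0.2315
R = 1 / (1 − 0.2315) = 1.301
Css,max = 27.1 × 1.301 ≈ 35.3 µg/L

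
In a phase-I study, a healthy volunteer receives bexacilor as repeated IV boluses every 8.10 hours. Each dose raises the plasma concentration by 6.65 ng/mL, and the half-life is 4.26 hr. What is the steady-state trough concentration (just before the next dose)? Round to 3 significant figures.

k = ln 2 / 4.26 = 0.1627 hr⁻¹
Fraction remaining after one interval: e^(−kτ) = e^(−0.1627 × 8.10) = 0.2677
R = 1 / (1 − 0.2677) = 1.366
Css,max = 6.65 × 1.366 = 9.081 ng/mL
Css,min = Css,max × e^(−kτ) = 9.081 × 0.2677 ≈ 2.43 ng/mL

2.43 ng/mL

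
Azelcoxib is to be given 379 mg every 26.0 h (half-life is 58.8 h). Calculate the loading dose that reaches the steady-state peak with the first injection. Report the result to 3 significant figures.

k = ln 2 / 58.8 = 0.01179 h⁻¹
Accumulation ratio R = 1 / (1 − e^(−kτ)) = 1 / (1 − e^(−0.01179×26.0)) = 1 / (1 − 0.7360) = 3.788
Loading dose = maintenance dose × R = 379 × 3.788 ≈ 1440 mg

1440 mg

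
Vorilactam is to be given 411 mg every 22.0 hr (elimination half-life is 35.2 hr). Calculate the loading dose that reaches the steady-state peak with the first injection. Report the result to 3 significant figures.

1170 mg

k = ln 2 / 35.2 = 0.01969 hr⁻¹
Accumulation ratio R = 1 / (1 − e^(−kτ)) = 1 / (1 − e^(−0.01969×22.0)) = 1 / (1 − 0.6484) = 2.844
Loading dose = maintenance dose × R = 411 × 2.844 ≈ 1170 mg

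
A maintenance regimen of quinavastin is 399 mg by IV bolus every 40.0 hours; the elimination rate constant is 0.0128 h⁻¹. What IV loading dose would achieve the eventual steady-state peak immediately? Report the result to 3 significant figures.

996 mg

Accumulation ratio R = 1 / (1 − e^(−kτ)) = 1 / (1 − e^(−0.01280×40.0)) = 1 / (1 − 0.5993) = 2.496
Loading dose = maintenance dose × R = 399 × 2.496 ≈ 996 mg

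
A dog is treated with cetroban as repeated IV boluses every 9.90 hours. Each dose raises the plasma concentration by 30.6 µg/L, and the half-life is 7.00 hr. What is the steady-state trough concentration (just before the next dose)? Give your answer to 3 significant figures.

k = ln 2 / 7.00 = 0.09902 hr⁻¹
Fraction remaining after one interval: e^(−kτ) = e^(−0.09902 × 9.90) = 0.3752
R = 1 / (1 − 0.3752) = 1.601
Css,max = 30.6 × 1.601 = 48.98 µg/L
Css,min = Css,max × e^(−kτ) = 48.98 × 0.3752 ≈ 18.4 µg/L

18.4 µg/L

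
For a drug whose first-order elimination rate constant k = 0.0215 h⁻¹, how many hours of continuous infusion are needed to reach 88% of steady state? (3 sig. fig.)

f = 1 − e^(−kt)  ⇒  t = −ln(1 − f) / k
t = −ln(1 − 0.88) / 0.02150 = 2.120 / 0.02150 ≈ 98.6 hours

98.6 hours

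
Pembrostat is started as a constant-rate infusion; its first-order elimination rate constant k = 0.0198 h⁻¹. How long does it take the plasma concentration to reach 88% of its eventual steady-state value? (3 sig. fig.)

f = 1 − e^(−kt)  ⇒  t = −ln(1 − f) / k
t = −ln(1 − 0.88) / 0.01980 = 2.120 / 0.01980 ≈ 107 hours

107 hours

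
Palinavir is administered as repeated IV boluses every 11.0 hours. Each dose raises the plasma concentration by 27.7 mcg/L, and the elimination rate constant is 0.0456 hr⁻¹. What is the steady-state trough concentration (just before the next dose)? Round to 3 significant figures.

42.5 mcg/L

Fraction remaining after one interval: e^(−kτ) = e^(−0.04560 × 11.0) = 0.6056
R = 1 / (1 − 0.6056) = 2.535
Css,max = 27.7 × 2.535 = 70.23 mcg/L
Css,min = Css,max × e^(−kτ) = 70.23 × 0.6056 ≈ 42.5 mcg/L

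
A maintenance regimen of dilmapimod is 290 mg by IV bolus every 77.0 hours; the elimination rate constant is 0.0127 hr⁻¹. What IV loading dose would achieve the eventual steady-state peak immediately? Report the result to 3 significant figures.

465 mg

Accumulation ratio R = 1 / (1 − e^(−kτ)) = 1 / (1 − e^(−0.01270×77.0)) = 1 / (1 − 0.3761) = 1.603
Loading dose = maintenance dose × R = 290 × 1.603 ≈ 465 mg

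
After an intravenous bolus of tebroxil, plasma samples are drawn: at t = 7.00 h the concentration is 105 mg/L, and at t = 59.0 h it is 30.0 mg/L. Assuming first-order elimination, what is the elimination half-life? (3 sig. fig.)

k = ln(C₁/C₂) / (t₂ − t₁) = ln(105/30.0) / (59.0 − 7.00)
  = 1.253 / 52.00 = 0.02409 h⁻¹
t½ = ln 2 / k = ln 2 / 0.02409 ≈ 28.8 hours

28.8 hours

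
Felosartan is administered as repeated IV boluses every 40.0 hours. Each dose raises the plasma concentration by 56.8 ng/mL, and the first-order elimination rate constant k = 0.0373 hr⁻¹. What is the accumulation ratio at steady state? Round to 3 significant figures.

Fraction remaining after one interval: e^(−kτ) = e^(−0.03730 × 40.0) = 0.2249
R = 1 / (1 − 0.2249) = 1 / 0.7751 ≈ 1.29

1.29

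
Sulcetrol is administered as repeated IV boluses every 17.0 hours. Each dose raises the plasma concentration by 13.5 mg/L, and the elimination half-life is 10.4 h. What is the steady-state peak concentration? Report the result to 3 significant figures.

19.9 mg/L

k = ln 2 / 10.4 = 0.06665 h⁻¹
Fraction remaining after one interval: e^(−kτ) = e^(−0.06665 × 17.0) = 0.3221
R = 1 / (1 − 0.3221) = 1.475
Css,max = 13.5 × 1.475 ≈ 19.9 mg/L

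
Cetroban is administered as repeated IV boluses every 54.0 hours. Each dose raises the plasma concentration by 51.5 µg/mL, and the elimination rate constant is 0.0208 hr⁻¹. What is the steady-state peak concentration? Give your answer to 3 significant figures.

Fraction remaining after one interval: e^(−kτ) = e^(−0.02080 × 54.0) = 0.3252
R = 1 / (1 − 0.3252) = 1.482
Css,max = 51.5 × 1.482 ≈ 76.3 µg/mL

76.3 µg/mL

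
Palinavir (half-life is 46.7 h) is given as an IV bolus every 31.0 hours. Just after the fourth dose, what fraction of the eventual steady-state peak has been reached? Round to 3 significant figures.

k = ln 2 / 46.7 = 0.01484 h⁻¹
f_n = 1 − e^(−nkτ) = 1 − e^(−4 × 0.01484 × 31.0) = 1 − e^(−1.840) = 1 − 0.1587 ≈ 0.841

0.841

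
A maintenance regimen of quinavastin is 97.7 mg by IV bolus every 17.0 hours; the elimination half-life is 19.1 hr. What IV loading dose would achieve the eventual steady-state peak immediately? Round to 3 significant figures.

k = ln 2 / 19.1 = 0.03629 hr⁻¹
Accumulation ratio R = 1 / (1 − e^(−kτ)) = 1 / (1 − e^(−0.03629×17.0)) = 1 / (1 − 0.5396) = 2.172
Loading dose = maintenance dose × R = 97.7 × 2.172 ≈ 212 mg

212 mg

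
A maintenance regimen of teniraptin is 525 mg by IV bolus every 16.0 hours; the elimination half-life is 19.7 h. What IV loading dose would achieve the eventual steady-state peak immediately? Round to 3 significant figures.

1220 mg

k = ln 2 / 19.7 = 0.03519 h⁻¹
Accumulation ratio R = 1 / (1 − e^(−kτ)) = 1 / (1 − e^(−0.03519×16.0)) = 1 / (1 − 0.5695) = 2.323
Loading dose = maintenance dose × R = 525 × 2.323 ≈ 1220 mg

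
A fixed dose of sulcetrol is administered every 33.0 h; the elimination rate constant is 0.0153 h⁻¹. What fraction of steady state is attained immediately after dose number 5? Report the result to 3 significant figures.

0.920

f_n = 1 − e^(−nkτ) = 1 − e^(−5 × 0.01530 × 33.0) = 1 − e^(−2.524) = 1 − 0.08010 ≈ 0.920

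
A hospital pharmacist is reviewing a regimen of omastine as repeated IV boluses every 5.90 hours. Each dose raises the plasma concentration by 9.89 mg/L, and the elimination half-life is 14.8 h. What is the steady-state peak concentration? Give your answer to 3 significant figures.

41.0 mg/L

k = ln 2 / 14.8 = 0.04683 h⁻¹
Fraction remaining after one interval: e^(−kτ) = e^(−0.04683 × 5.90) = 0.7586
R = 1 / (1 − 0.7586) = 4.142
Css,max = 9.89 × 4.142 ≈ 41.0 mg/L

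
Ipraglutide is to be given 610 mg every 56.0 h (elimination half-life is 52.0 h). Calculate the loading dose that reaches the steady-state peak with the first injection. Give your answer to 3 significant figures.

k = ln 2 / 52.0 = 0.01333 h⁻¹
Accumulation ratio R = 1 / (1 − e^(−kτ)) = 1 / (1 − e^(−0.01333×56.0)) = 1 / (1 − 0.4740) = 1.901
Loading dose = maintenance dose × R = 610 × 1.901 ≈ 1160 mg

1160 mg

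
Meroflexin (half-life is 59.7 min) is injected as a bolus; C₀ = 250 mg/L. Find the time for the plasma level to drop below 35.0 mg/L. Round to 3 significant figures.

169 minutes

k = ln 2 / 59.7 = 0.01161 min⁻¹
C(t) = C₀ e^(−kt)  ⇒  t = ln(C₀/C) / k
t = ln(250/35.0) / 0.01161 = 1.966 / 0.01161 ≈ 169 minutes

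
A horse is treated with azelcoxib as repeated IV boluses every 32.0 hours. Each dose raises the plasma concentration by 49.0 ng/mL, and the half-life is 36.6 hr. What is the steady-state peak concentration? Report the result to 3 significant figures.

108 ng/mL

k = ln 2 / 36.6 = 0.01894 hr⁻¹
Fraction remaining after one interval: e^(−kτ) = e^(−0.01894 × 32.0) = 0.5455
R = 1 / (1 − 0.5455) = 2.200
Css,max = 49.0 × 2.200 ≈ 108 ng/mL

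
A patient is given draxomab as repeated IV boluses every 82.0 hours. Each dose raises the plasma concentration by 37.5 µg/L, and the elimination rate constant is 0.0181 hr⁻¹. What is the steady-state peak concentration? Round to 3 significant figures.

48.5 µg/L

Fraction remaining after one interval: e^(−kτ) = e^(−0.01810 × 82.0) = 0.2267
R = 1 / (1 − 0.2267) = 1.293
Css,max = 37.5 × 1.293 ≈ 48.5 µg/L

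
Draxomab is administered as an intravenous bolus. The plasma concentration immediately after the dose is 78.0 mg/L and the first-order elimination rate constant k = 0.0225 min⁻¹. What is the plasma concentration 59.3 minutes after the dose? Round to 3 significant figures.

20.5 mg/L

C(t) = C₀ e^(−kt) = 78.0 × e^(−0.02250 × 59.3) = 78.0 × e^(−1.334) = 78.0 × 0.2634 ≈ 20.5 mg/L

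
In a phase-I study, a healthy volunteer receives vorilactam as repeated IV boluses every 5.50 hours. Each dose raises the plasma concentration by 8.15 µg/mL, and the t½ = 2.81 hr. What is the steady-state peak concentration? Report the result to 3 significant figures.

k = ln 2 / 2.81 = 0.2467 hr⁻¹
Fraction remaining after one interval: e^(−kτ) = e^(−0.2467 × 5.50) = 0.2575
R = 1 / (1 − 0.2575) = 1.347
Css,max = 8.15 × 1.347 ≈ 11.0 µg/mL

11.0 µg/mL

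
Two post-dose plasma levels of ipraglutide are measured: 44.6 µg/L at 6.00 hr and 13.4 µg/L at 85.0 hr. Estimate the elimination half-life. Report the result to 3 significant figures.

k = ln(C₁/C₂) / (t₂ − t₁) = ln(44.6/13.4) / (85.0 − 6.00)
  = 1.202 / 79.00 = 0.01522 hr⁻¹
t½ = ln 2 / k = ln 2 / 0.01522 ≈ 45.5 hours

45.5 hours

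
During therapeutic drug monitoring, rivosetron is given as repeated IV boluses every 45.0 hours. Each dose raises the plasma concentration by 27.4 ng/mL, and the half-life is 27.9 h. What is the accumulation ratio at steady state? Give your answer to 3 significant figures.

k = ln 2 / 27.9 = 0.02484 h⁻¹
Fraction remaining after one interval: e^(−kτ) = e^(−0.02484 × 45.0) = 0.3269
R = 1 / (1 − 0.3269) = 1 / 0.6731 ≈ 1.49

1.49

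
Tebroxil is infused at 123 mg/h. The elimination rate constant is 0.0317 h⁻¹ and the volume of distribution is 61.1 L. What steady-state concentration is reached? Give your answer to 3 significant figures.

63.5 mg/L

CL = k · V = 0.0317 × 61.1 = 1.937 L/h
Css = rate / CL = 123 / 1.937 ≈ 63.5 mg/L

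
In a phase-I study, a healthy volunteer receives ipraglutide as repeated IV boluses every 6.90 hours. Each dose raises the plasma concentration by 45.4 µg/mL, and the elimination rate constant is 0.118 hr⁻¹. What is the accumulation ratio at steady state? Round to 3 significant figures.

Fraction remaining after one interval: e^(−kτ) = e^(−0.1180 × 6.90) = 0.4430
R = 1 / (1 − 0.4430) = 1 / 0.5570 ≈ 1.80

1.80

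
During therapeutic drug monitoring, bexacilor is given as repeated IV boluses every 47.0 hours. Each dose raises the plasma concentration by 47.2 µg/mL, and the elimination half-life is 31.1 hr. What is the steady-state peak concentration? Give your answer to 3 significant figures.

k = ln 2 / 31.1 = 0.02229 hr⁻¹
Fraction remaining after one interval: e^(−kτ) = e^(−0.02229 × 47.0) = 0.3508
R = 1 / (1 − 0.3508) = 1.540
Css,max = 47.2 × 1.540 ≈ 72.7 µg/mL

72.7 µg/mL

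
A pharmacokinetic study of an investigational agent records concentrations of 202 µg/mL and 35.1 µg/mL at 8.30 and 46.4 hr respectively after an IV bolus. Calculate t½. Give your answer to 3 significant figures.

k = ln(C₁/C₂) / (t₂ − t₁) = ln(202/35.1) / (46.4 − 8.30)
  = 1.750 / 38.10 = 0.04593 hr⁻¹
t½ = ln 2 / k = ln 2 / 0.04593 ≈ 15.1 hours

15.1 hours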